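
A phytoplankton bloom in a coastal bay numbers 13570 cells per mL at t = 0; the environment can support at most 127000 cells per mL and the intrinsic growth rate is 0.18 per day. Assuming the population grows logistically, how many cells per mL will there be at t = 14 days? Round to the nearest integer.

A = (K − N₀)/N₀ = (127000 − 13570)/13570 = 8.3589.
N(t) = K/(1 + A·e^(−rt)) = 127000/(1 + 8.3589×e^(−0.18×14)).
e^(−2.52) = 0.08046; denominator = 1 + 8.3589×0.08046 = 1.6726.
N = 127000/1.6726 = 75931.9.

75932 cells per mL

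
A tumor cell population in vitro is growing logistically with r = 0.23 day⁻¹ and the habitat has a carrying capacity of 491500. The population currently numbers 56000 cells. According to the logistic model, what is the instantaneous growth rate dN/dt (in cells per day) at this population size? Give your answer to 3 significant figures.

dN/dt = rN(1 − N/K) = 0.23 × 56000 × (1 − 56000/491500).
1 − 56000/491500 = 0.88606; dN/dt = 0.23 × 56000 × 0.88606 = 11412.

11400 cells per day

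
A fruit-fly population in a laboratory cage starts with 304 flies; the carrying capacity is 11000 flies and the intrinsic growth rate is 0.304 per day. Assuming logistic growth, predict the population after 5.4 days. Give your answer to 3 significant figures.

A = (K − N₀)/N₀ = (11000 − 304)/304 = 35.184.
N(t) = K/(1 + A·e^(−rt)) = 11000/(1 + 35.184×e^(−0.304×5.4)).
e^(−1.642) = 0.19367; denominator = 1 + 35.184×0.19367 = 7.8141.
N = 11000/7.8141 = 1407.71.

1410 flies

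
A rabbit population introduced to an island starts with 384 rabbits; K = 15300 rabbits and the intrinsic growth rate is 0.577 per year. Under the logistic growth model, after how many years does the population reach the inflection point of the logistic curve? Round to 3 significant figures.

6.34 years

Logistic growth is fastest at N = K/2 = 7650.
A = (K − N₀)/N₀ = 38.844. Set K/(1 + A·e^(−rt)) = K/2 → A·e^(−rt) = 1.
e^(−0.577t) = 1/38.844 = 0.0257442, so t = ln(38.844)/0.577 = 3.6595/0.577 = 6.3424.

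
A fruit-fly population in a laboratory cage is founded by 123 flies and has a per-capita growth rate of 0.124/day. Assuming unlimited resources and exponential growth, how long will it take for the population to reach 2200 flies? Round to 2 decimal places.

Set N₀·e^(rt) = 2200: e^(0.124·t) = 2200/123 = 17.886.
0.124·t = ln(17.886) = 2.884, so t = 2.884/0.124 = 23.258.

23.26 days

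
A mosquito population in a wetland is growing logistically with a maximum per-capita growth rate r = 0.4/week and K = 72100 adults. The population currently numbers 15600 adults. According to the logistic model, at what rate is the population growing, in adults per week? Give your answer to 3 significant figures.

4890 adults per week

dN/dt = rN(1 − N/K) = 0.4 × 15600 × (1 − 15600/72100).
1 − 15600/72100 = 0.78363; dN/dt = 0.4 × 15600 × 0.78363 = 4889.9.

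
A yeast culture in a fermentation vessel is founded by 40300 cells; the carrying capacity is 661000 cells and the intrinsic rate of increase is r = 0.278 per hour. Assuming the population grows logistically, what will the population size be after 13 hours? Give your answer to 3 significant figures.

A = (K − N₀)/N₀ = (661000 − 40300)/40300 = 15.402.
N(t) = K/(1 + A·e^(−rt)) = 661000/(1 + 15.402×e^(−0.278×13)).
e^(−3.614) = 0.026944; denominator = 1 + 15.402×0.026944 = 1.415.
N = 661000/1.415 = 467141.

467000 cells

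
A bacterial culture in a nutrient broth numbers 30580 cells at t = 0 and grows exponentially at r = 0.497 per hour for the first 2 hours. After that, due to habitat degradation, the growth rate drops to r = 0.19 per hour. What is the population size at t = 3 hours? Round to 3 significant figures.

99900 cells

Phase 1: N(2) = 30580·e^(0.497×2) = 30580·e^0.994 = 82627.8.
Phase 2 runs for 3 − 2 = 1 hours at r = 0.19.
N(3) = 82627.8·e^(0.19×1) = 82627.8·e^0.19 = 99917.6.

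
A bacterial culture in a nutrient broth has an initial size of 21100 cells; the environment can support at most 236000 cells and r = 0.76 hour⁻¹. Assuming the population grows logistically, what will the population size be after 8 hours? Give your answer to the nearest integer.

230625 cells

A = (K − N₀)/N₀ = (236000 − 21100)/21100 = 10.185.
N(t) = K/(1 + A·e^(−rt)) = 236000/(1 + 10.185×e^(−0.76×8)).
e^(−6.08) = 0.0022882; denominator = 1 + 10.185×0.0022882 = 1.0233.
N = 236000/1.0233 = 230625.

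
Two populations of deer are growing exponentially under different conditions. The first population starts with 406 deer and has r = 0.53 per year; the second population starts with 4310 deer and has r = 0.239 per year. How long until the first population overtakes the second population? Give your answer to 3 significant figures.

Set 406·e^(0.53t) = 4310·e^(0.239t).
e^((0.53 − 0.239)t) = 4310/406 → e^(0.291·t) = 10.616.
0.291·t = ln(10.616) = 2.3623, so t = 2.3623/0.291 = 8.118.

8.12 years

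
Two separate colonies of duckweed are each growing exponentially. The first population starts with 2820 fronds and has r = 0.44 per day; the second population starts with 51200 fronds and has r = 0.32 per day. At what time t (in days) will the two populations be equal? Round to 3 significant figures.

24.2 days

Set 2820·e^(0.44t) = 51200·e^(0.32t).
e^((0.44 − 0.32)t) = 51200/2820 → e^(0.12·t) = 18.156.
0.12·t = ln(18.156) = 2.899, so t = 2.899/0.12 = 24.158.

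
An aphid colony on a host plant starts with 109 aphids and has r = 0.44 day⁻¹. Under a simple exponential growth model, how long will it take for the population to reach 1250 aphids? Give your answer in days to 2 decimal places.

Set N₀·e^(rt) = 1250: e^(0.44·t) = 1250/109 = 11.468.
0.44·t = ln(11.468) = 2.4396, so t = 2.4396/0.44 = 5.5444.

5.54 days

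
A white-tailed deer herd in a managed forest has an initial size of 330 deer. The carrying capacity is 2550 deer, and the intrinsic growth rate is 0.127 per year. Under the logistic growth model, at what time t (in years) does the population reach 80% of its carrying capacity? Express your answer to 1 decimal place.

25.9 years

A = (K − N₀)/N₀ = (2550 − 330)/330 = 6.7273.
Solve 2550/(1 + 6.7273·e^(−0.127t)) = 2040: 1 + 6.7273·e^(−0.127t) = 1.25, so e^(−0.127t) = 0.0371622.
−0.127·t = ln(0.0371622) = -3.2925, so t = 3.2925/0.127 = 25.925.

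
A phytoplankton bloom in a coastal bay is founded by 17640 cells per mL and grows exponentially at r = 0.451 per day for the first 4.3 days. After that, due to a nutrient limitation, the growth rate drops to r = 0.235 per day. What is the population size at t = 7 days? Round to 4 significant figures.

231400 cells per mL

Phase 1: N(4.3) = 17640·e^(0.451×4.3) = 17640·e^1.939 = 122666.
Phase 2 runs for 7 − 4.3 = 2.7 days at r = 0.235.
N(7) = 122666·e^(0.235×2.7) = 122666·e^0.6345 = 231359.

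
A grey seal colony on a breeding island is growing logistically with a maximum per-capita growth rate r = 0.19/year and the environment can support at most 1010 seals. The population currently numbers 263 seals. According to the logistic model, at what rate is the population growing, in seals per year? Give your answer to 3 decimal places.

36.958 seals per year

dN/dt = rN(1 − N/K) = 0.19 × 263 × (1 − 263/1010).
1 − 263/1010 = 0.7396; dN/dt = 0.19 × 263 × 0.7396 = 36.958.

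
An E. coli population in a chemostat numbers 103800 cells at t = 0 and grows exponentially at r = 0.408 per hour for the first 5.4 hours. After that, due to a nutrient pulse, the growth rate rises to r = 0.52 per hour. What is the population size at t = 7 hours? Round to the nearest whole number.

Phase 1: N(5.4) = 103800·e^(0.408×5.4) = 103800·e^2.203 = 939799.
Phase 2 runs for 7 − 5.4 = 1.6 hours at r = 0.52.
N(7) = 939799·e^(0.52×1.6) = 939799·e^0.832 = 2.159573×10^6.

2159573 cells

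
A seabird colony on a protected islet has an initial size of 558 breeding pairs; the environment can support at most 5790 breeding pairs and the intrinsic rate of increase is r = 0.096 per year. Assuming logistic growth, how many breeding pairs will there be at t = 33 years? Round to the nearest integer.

A = (K − N₀)/N₀ = (5790 − 558)/558 = 9.3763.
N(t) = K/(1 + A·e^(−rt)) = 5790/(1 + 9.3763×e^(−0.096×33)).
e^(−3.168) = 0.042088; denominator = 1 + 9.3763×0.042088 = 1.3946.
N = 5790/1.3946 = 4151.64.

4152 breeding pairs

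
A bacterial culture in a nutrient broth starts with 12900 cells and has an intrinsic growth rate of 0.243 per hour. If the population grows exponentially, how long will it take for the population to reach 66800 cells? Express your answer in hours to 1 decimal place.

6.8 hours

Set N₀·e^(rt) = 66800: e^(0.243·t) = 66800/12900 = 5.1783.
0.243·t = ln(5.1783) = 1.6445, so t = 1.6445/0.243 = 6.7674.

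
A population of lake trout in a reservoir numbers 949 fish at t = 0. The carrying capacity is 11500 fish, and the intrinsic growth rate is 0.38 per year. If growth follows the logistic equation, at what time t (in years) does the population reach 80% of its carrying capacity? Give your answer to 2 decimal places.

A = (K − N₀)/N₀ = (11500 − 949)/949 = 11.118.
Solve 11500/(1 + 11.118·e^(−0.38t)) = 9200: 1 + 11.118·e^(−0.38t) = 1.25, so e^(−0.38t) = 0.022486.
−0.38·t = ln(0.022486) = -3.7949, so t = 3.7949/0.38 = 9.9865.

9.99 years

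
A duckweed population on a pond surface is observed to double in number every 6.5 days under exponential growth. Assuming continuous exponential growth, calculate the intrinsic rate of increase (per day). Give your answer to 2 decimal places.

r = ln(2)/t_d = 0.6931/6.5 = 0.10664.

0.11 per day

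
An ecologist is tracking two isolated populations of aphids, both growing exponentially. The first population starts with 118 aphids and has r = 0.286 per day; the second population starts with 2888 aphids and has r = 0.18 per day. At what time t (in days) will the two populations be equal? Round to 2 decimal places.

Set 118·e^(0.286t) = 2888·e^(0.18t).
e^((0.286 − 0.18)t) = 2888/118 → e^(0.106·t) = 24.475.
0.106·t = ln(24.475) = 3.1976, so t = 3.1976/0.106 = 30.166.

30.17 days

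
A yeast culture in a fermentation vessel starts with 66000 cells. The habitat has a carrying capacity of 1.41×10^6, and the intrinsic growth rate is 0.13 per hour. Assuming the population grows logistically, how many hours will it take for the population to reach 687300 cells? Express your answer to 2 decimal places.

22.80 hours

A = (K − N₀)/N₀ = (1.41×10^6 − 66000)/66000 = 20.364.
Solve 1.41×10^6/(1 + 20.364·e^(−0.13t)) = 687300: 1 + 20.364·e^(−0.13t) = 2.0515, so e^(−0.13t) = 0.0516365.
−0.13·t = ln(0.0516365) = -2.9635, so t = 2.9635/0.13 = 22.796.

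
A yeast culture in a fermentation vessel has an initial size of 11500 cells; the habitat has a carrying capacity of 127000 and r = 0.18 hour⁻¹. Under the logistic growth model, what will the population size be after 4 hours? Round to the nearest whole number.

21567 cells

A = (K − N₀)/N₀ = (127000 − 11500)/11500 = 10.043.
N(t) = K/(1 + A·e^(−rt)) = 127000/(1 + 10.043×e^(−0.18×4)).
e^(−0.72) = 0.48675; denominator = 1 + 10.043×0.48675 = 5.8887.
N = 127000/5.8887 = 21566.8.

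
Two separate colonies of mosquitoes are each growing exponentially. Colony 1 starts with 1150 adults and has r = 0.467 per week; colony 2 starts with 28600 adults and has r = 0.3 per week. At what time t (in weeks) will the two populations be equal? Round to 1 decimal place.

Set 1150·e^(0.467t) = 28600·e^(0.3t).
e^((0.467 − 0.3)t) = 28600/1150 → e^(0.167·t) = 24.87.
0.167·t = ln(24.87) = 3.2136, so t = 3.2136/0.167 = 19.243.

19.2 weeks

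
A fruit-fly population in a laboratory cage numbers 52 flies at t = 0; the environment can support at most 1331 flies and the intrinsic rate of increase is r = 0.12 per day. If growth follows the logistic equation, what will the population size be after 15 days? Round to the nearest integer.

263 flies

A = (K − N₀)/N₀ = (1331 − 52)/52 = 24.596.
N(t) = K/(1 + A·e^(−rt)) = 1331/(1 + 24.596×e^(−0.12×15)).
e^(−1.8) = 0.1653; denominator = 1 + 24.596×0.1653 = 5.0657.
N = 1331/5.0657 = 262.747.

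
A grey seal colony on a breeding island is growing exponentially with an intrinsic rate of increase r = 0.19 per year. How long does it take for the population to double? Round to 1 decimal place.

3.6 years

Doubling time t_d = ln(2)/r = 0.6931/0.19 = 3.6481.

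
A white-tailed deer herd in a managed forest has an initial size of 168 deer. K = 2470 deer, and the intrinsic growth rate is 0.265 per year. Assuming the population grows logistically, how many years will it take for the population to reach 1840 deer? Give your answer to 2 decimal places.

A = (K − N₀)/N₀ = (2470 − 168)/168 = 13.702.
Solve 2470/(1 + 13.702·e^(−0.265t)) = 1840: 1 + 13.702·e^(−0.265t) = 1.3424, so e^(−0.265t) = 0.0249877.
−0.265·t = ln(0.0249877) = -3.6894, so t = 3.6894/0.265 = 13.922.

13.92 years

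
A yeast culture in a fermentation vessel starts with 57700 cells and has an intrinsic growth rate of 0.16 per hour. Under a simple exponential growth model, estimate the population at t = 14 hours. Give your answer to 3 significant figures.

542000 cells

N(t) = N₀·e^(rt) = 57700 × e^(0.16×14) = 57700 × e^2.24.
e^2.24 ≈ 9.3933, so N ≈ 57700 × 9.3933 = 541995.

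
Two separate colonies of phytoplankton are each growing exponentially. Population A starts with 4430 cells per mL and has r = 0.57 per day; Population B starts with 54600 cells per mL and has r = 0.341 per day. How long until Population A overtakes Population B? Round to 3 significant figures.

11.0 days

Set 4430·e^(0.57t) = 54600·e^(0.341t).
e^((0.57 − 0.341)t) = 54600/4430 → e^(0.229·t) = 12.325.
0.229·t = ln(12.325) = 2.5116, so t = 2.5116/0.229 = 10.968.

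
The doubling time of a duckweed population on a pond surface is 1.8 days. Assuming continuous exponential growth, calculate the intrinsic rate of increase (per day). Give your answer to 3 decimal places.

r = ln(2)/t_d = 0.6931/1.8 = 0.38508.

0.385 per day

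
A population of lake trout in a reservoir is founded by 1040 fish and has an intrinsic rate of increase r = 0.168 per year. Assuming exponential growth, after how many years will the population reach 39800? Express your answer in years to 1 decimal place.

Set N₀·e^(rt) = 39800: e^(0.168·t) = 39800/1040 = 38.269.
0.168·t = ln(38.269) = 3.6446, so t = 3.6446/0.168 = 21.694.

21.7 years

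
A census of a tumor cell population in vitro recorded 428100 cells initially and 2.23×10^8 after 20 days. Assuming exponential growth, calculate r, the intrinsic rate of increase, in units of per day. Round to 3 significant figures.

From N(t) = N₀·e^(rt): e^(r·20) = 2.23×10^8/428100 = 520.91.
r·20 = ln(520.91) = 6.2556, so r = 6.2556/20 = 0.31278.

0.313 per day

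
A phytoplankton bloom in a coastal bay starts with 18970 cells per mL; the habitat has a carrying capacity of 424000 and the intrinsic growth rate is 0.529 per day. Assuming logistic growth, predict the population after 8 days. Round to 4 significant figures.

A = (K − N₀)/N₀ = (424000 − 18970)/18970 = 21.351.
N(t) = K/(1 + A·e^(−rt)) = 424000/(1 + 21.351×e^(−0.529×8)).
e^(−4.232) = 0.014523; denominator = 1 + 21.351×0.014523 = 1.3101.
N = 424000/1.3101 = 323642.

323600 cells per mL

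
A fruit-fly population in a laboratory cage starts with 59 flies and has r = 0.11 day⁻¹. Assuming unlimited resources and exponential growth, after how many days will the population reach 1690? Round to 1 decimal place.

Set N₀·e^(rt) = 1690: e^(0.11·t) = 1690/59 = 28.644.
0.11·t = ln(28.644) = 3.3549, so t = 3.3549/0.11 = 30.5.

30.5 days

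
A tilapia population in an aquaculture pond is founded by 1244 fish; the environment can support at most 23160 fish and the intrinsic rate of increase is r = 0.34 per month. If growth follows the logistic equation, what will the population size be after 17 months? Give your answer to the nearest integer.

A = (K − N₀)/N₀ = (23160 − 1244)/1244 = 17.617.
N(t) = K/(1 + A·e^(−rt)) = 23160/(1 + 17.617×e^(−0.34×17)).
e^(−5.78) = 0.0030887; denominator = 1 + 17.617×0.0030887 = 1.0544.
N = 23160/1.0544 = 21964.8.

21965 fish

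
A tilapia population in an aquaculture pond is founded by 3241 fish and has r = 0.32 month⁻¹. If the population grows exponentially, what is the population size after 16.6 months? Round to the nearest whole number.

N(t) = N₀·e^(rt) = 3241 × e^(0.32×16.6) = 3241 × e^5.312.
e^5.312 ≈ 202.76, so N ≈ 3241 × 202.76 = 657130.

657130 fish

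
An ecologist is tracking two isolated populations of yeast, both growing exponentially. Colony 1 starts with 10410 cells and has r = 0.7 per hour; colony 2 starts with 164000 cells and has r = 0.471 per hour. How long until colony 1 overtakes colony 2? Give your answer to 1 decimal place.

12.0 hours

Set 10410·e^(0.7t) = 164000·e^(0.471t).
e^((0.7 − 0.471)t) = 164000/10410 → e^(0.229·t) = 15.754.
0.229·t = ln(15.754) = 2.7571, so t = 2.7571/0.229 = 12.04.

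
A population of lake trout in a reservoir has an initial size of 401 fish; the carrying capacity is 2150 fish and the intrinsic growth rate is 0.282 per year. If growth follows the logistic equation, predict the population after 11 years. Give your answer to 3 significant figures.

A = (K − N₀)/N₀ = (2150 − 401)/401 = 4.3616.
N(t) = K/(1 + A·e^(−rt)) = 2150/(1 + 4.3616×e^(−0.282×11)).
e^(−3.102) = 0.044959; denominator = 1 + 4.3616×0.044959 = 1.1961.
N = 2150/1.1961 = 1797.52.

1800 fish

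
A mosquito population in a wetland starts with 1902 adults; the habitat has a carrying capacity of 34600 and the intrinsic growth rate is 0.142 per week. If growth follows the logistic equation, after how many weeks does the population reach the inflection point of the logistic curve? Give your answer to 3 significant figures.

Logistic growth is fastest at N = K/2 = 17300.
A = (K − N₀)/N₀ = 17.191. Set K/(1 + A·e^(−rt)) = K/2 → A·e^(−rt) = 1.
e^(−0.142t) = 1/17.191 = 0.0581687, so t = ln(17.191)/0.142 = 2.8444/0.142 = 20.031.

20.0 weeks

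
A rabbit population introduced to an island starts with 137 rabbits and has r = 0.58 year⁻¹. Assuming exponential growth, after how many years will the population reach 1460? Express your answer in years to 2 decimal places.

Set N₀·e^(rt) = 1460: e^(0.58·t) = 1460/137 = 10.657.
0.58·t = ln(10.657) = 2.3662, so t = 2.3662/0.58 = 4.0797.

4.08 years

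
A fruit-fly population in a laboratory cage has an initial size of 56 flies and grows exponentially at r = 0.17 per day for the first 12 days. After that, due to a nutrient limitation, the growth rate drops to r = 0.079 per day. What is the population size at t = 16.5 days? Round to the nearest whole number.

Phase 1: N(12) = 56·e^(0.17×12) = 56·e^2.04 = 430.674.
Phase 2 runs for 16.5 − 12 = 4.5 days at r = 0.079.
N(16.5) = 430.674·e^(0.079×4.5) = 430.674·e^0.3555 = 614.526.

615 flies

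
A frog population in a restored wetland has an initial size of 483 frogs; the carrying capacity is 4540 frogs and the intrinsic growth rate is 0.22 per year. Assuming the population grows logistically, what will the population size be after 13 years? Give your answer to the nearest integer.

A = (K − N₀)/N₀ = (4540 − 483)/483 = 8.3996.
N(t) = K/(1 + A·e^(−rt)) = 4540/(1 + 8.3996×e^(−0.22×13)).
e^(−2.86) = 0.057269; denominator = 1 + 8.3996×0.057269 = 1.481.
N = 4540/1.481 = 3065.43.

3065 frogs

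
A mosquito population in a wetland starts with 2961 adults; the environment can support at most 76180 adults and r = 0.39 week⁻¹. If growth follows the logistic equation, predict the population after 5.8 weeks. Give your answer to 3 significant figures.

A = (K − N₀)/N₀ = (76180 − 2961)/2961 = 24.728.
N(t) = K/(1 + A·e^(−rt)) = 76180/(1 + 24.728×e^(−0.39×5.8)).
e^(−2.262) = 0.10414; denominator = 1 + 24.728×0.10414 = 3.5752.
N = 76180/3.5752 = 21307.9.

21300 adults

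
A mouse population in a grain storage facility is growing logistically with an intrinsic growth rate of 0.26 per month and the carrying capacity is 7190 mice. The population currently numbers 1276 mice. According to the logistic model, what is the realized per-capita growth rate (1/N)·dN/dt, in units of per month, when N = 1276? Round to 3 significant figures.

(1/N)·dN/dt = r(1 − N/K) = 0.26 × (1 − 1276/7190).
= 0.26 × 0.82253 = 0.21386.

0.214 per month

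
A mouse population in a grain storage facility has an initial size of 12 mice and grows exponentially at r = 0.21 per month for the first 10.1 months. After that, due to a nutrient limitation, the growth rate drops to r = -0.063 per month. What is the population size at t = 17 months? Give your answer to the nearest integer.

65 mice

Phase 1: N(10.1) = 12·e^(0.21×10.1) = 12·e^2.121 = 100.074.
Phase 2 runs for 17 − 10.1 = 6.9 months at r = -0.063.
N(17) = 100.074·e^(-0.063×6.9) = 100.074·e^-0.4347 = 64.7936.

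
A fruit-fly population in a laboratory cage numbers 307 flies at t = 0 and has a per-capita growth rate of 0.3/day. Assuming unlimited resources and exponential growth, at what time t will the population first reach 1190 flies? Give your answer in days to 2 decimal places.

Set N₀·e^(rt) = 1190: e^(0.3·t) = 1190/307 = 3.8762.
0.3·t = ln(3.8762) = 1.3549, so t = 1.3549/0.3 = 4.5162.

4.52 days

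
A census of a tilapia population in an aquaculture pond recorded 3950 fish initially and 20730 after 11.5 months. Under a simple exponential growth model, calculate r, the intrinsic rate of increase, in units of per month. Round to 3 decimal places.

0.144 per month

From N(t) = N₀·e^(rt): e^(r·11.5) = 20730/3950 = 5.2481.
r·11.5 = ln(5.2481) = 1.6579, so r = 1.6579/11.5 = 0.14416.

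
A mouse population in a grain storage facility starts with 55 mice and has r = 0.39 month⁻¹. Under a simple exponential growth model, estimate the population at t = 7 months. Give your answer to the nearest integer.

843 mice

N(t) = N₀·e^(rt) = 55 × e^(0.39×7) = 55 × e^2.73.
e^2.73 ≈ 15.333, so N ≈ 55 × 15.333 = 843.309.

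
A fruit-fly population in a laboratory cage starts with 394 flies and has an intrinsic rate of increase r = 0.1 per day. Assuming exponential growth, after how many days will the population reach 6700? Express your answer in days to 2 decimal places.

Set N₀·e^(rt) = 6700: e^(0.1·t) = 6700/394 = 17.005.
0.1·t = ln(17.005) = 2.8335, so t = 2.8335/0.1 = 28.335.

28.34 days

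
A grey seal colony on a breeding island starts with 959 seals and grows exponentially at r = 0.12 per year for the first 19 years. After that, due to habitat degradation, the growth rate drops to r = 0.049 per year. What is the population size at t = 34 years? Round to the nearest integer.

Phase 1: N(19) = 959·e^(0.12×19) = 959·e^2.28 = 9375.84.
Phase 2 runs for 34 − 19 = 15 years at r = 0.049.
N(34) = 9375.84·e^(0.049×15) = 9375.84·e^0.735 = 19553.1.

19553 seals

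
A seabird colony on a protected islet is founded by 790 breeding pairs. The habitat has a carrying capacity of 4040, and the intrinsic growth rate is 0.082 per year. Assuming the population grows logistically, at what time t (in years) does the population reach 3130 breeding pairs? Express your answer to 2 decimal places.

32.31 years

A = (K − N₀)/N₀ = (4040 − 790)/790 = 4.1139.
Solve 4040/(1 + 4.1139·e^(−0.082t)) = 3130: 1 + 4.1139·e^(−0.082t) = 1.2907, so e^(−0.082t) = 0.0706709.
−0.082·t = ln(0.0706709) = -2.6497, so t = 2.6497/0.082 = 32.314.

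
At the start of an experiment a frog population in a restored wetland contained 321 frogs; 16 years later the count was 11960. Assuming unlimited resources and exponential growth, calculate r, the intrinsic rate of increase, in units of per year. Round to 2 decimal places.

0.23 per year

From N(t) = N₀·e^(rt): e^(r·16) = 11960/321 = 37.259.
r·16 = ln(37.259) = 3.6179, so r = 3.6179/16 = 0.22612.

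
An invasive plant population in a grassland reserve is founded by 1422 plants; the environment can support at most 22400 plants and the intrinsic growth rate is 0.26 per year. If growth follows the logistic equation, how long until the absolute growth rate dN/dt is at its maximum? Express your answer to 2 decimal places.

Logistic growth is fastest at N = K/2 = 11200.
A = (K − N₀)/N₀ = 14.752. Set K/(1 + A·e^(−rt)) = K/2 → A·e^(−rt) = 1.
e^(−0.26t) = 1/14.752 = 0.0677853, so t = ln(14.752)/0.26 = 2.6914/0.26 = 10.352.

10.35 years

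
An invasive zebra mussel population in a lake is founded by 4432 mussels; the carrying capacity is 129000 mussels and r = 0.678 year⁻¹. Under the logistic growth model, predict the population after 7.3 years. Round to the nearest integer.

A = (K − N₀)/N₀ = (129000 − 4432)/4432 = 28.106.
N(t) = K/(1 + A·e^(−rt)) = 129000/(1 + 28.106×e^(−0.678×7.3)).
e^(−4.949) = 0.0070877; denominator = 1 + 28.106×0.0070877 = 1.1992.
N = 129000/1.1992 = 107571.

107571 mussels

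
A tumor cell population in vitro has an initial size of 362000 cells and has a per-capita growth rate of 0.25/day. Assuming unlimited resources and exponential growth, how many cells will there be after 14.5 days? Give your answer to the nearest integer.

N(t) = N₀·e^(rt) = 362000 × e^(0.25×14.5) = 362000 × e^3.625.
e^3.625 ≈ 37.525, so N ≈ 362000 × 37.525 = 1.358395×10^7.

13583950 cells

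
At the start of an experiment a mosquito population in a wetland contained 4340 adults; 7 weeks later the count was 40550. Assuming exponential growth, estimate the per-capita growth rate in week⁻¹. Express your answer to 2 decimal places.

From N(t) = N₀·e^(rt): e^(r·7) = 40550/4340 = 9.3433.
r·7 = ln(9.3433) = 2.2347, so r = 2.2347/7 = 0.31924.

0.32 per week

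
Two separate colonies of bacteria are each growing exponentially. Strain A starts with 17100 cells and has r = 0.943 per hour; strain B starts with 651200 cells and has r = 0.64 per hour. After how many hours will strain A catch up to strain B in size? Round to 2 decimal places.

Set 17100·e^(0.943t) = 651200·e^(0.64t).
e^((0.943 − 0.64)t) = 651200/17100 → e^(0.303·t) = 38.082.
0.303·t = ln(38.082) = 3.6397, so t = 3.6397/0.303 = 12.012.

12.01 hours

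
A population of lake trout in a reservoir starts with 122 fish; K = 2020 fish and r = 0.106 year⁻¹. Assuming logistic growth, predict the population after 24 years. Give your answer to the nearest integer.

909 fish

A = (K − N₀)/N₀ = (2020 − 122)/122 = 15.557.
N(t) = K/(1 + A·e^(−rt)) = 2020/(1 + 15.557×e^(−0.106×24)).
e^(−2.544) = 0.078552; denominator = 1 + 15.557×0.078552 = 2.2221.
N = 2020/2.2221 = 909.068.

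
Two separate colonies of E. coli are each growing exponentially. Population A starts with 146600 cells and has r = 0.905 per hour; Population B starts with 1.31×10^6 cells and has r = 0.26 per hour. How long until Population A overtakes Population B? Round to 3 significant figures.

3.40 hours

Set 146600·e^(0.905t) = 1.31×10^6·e^(0.26t).
e^((0.905 − 0.26)t) = 1.31×10^6/146600 → e^(0.645·t) = 8.9359.
0.645·t = ln(8.9359) = 2.1901, so t = 2.1901/0.645 = 3.3955.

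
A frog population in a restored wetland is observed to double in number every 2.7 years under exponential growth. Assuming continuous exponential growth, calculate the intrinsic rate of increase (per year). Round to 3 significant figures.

0.257 per year

r = ln(2)/t_d = 0.6931/2.7 = 0.25672.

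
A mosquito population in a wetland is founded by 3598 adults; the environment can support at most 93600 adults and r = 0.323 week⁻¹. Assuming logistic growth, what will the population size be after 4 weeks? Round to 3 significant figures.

11900 adults

A = (K − N₀)/N₀ = (93600 − 3598)/3598 = 25.014.
N(t) = K/(1 + A·e^(−rt)) = 93600/(1 + 25.014×e^(−0.323×4)).
e^(−1.292) = 0.27472; denominator = 1 + 25.014×0.27472 = 7.872.
N = 93600/7.872 = 11890.3.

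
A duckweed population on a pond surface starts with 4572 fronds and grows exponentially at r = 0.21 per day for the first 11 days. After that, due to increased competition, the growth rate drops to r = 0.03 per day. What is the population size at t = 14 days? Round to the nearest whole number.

50398 fronds

Phase 1: N(11) = 4572·e^(0.21×11) = 4572·e^2.31 = 46060.3.
Phase 2 runs for 14 − 11 = 3 days at r = 0.03.
N(14) = 46060.3·e^(0.03×3) = 46060.3·e^0.09 = 50398.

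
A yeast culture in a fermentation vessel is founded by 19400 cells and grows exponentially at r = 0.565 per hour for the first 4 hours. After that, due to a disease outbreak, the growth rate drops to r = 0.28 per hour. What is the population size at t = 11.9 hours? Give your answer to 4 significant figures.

Phase 1: N(4) = 19400·e^(0.565×4) = 19400·e^2.26 = 185912.
Phase 2 runs for 11.9 − 4 = 7.9 hours at r = 0.28.
N(11.9) = 185912·e^(0.28×7.9) = 185912·e^2.212 = 1.698113×10^6.

1698000 cells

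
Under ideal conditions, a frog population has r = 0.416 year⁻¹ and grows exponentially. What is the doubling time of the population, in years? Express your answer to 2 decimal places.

Doubling time t_d = ln(2)/r = 0.6931/0.416 = 1.6662.

1.67 years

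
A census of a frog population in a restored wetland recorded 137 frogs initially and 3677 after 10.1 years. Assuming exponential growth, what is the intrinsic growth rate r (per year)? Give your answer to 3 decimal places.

From N(t) = N₀·e^(rt): e^(r·10.1) = 3677/137 = 26.839.
r·10.1 = ln(26.839) = 3.2899, so r = 3.2899/10.1 = 0.32573.

0.326 per year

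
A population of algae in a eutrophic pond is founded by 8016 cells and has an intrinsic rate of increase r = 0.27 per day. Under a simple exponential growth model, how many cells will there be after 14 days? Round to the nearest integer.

351229 cells

N(t) = N₀·e^(rt) = 8016 × e^(0.27×14) = 8016 × e^3.78.
e^3.78 ≈ 43.816, so N ≈ 8016 × 43.816 = 351229.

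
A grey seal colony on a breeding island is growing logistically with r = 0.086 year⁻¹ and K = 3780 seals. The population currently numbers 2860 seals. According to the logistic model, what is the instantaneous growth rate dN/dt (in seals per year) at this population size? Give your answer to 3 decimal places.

dN/dt = rN(1 − N/K) = 0.086 × 2860 × (1 − 2860/3780).
1 − 2860/3780 = 0.24339; dN/dt = 0.086 × 2860 × 0.24339 = 59.863.

59.863 seals per year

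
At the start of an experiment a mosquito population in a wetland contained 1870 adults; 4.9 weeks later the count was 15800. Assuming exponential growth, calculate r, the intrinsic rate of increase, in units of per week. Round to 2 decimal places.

From N(t) = N₀·e^(rt): e^(r·4.9) = 15800/1870 = 8.4492.
r·4.9 = ln(8.4492) = 2.1341, so r = 2.1341/4.9 = 0.43552.

0.44 per week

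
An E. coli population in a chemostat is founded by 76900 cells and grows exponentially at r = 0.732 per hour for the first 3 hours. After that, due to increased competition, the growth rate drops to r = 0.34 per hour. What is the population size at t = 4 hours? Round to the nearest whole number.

971174 cells

Phase 1: N(3) = 76900·e^(0.732×3) = 76900·e^2.196 = 691253.
Phase 2 runs for 4 − 3 = 1 hours at r = 0.34.
N(4) = 691253·e^(0.34×1) = 691253·e^0.34 = 971174.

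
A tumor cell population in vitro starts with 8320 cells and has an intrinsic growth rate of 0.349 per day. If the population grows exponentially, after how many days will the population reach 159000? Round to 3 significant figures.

8.45 days

Set N₀·e^(rt) = 159000: e^(0.349·t) = 159000/8320 = 19.111.
0.349·t = ln(19.111) = 2.9502, so t = 2.9502/0.349 = 8.4534.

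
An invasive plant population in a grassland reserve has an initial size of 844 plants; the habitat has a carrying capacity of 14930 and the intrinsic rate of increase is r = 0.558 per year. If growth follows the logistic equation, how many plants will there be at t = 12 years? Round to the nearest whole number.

14628 plants

A = (K − N₀)/N₀ = (14930 − 844)/844 = 16.69.
N(t) = K/(1 + A·e^(−rt)) = 14930/(1 + 16.69×e^(−0.558×12)).
e^(−6.696) = 0.0012358; denominator = 1 + 16.69×0.0012358 = 1.0206.
N = 14930/1.0206 = 14628.3.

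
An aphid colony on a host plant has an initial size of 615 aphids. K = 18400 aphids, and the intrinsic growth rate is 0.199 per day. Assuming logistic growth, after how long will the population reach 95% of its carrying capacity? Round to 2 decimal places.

31.70 days

A = (K − N₀)/N₀ = (18400 − 615)/615 = 28.919.
Solve 18400/(1 + 28.919·e^(−0.199t)) = 17480: 1 + 28.919·e^(−0.199t) = 1.0526, so e^(−0.199t) = 0.00181998.
−0.199·t = ln(0.00181998) = -6.3089, so t = 6.3089/0.199 = 31.703.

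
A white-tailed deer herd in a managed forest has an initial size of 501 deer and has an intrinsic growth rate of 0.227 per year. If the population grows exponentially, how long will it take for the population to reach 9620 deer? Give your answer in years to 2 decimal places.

Set N₀·e^(rt) = 9620: e^(0.227·t) = 9620/501 = 19.202.
0.227·t = ln(19.202) = 2.955, so t = 2.955/0.227 = 13.018.

13.02 years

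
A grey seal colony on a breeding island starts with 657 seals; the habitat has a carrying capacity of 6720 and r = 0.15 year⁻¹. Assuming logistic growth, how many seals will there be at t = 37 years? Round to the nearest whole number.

6487 seals

A = (K − N₀)/N₀ = (6720 − 657)/657 = 9.2283.
N(t) = K/(1 + A·e^(−rt)) = 6720/(1 + 9.2283×e^(−0.15×37)).
e^(−5.55) = 0.0038875; denominator = 1 + 9.2283×0.0038875 = 1.0359.
N = 6720/1.0359 = 6487.27.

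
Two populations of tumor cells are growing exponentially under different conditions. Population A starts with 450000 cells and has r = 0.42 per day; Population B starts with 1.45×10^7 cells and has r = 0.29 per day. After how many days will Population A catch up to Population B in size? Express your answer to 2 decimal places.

26.71 days

Set 450000·e^(0.42t) = 1.45×10^7·e^(0.29t).
e^((0.42 − 0.29)t) = 1.45×10^7/450000 → e^(0.13·t) = 32.222.
0.13·t = ln(32.222) = 3.4727, so t = 3.4727/0.13 = 26.713.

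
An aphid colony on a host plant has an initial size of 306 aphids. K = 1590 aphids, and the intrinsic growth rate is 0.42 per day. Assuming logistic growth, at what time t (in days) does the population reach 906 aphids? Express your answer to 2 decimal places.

4.08 days

A = (K − N₀)/N₀ = (1590 − 306)/306 = 4.1961.
Solve 1590/(1 + 4.1961·e^(−0.42t)) = 906: 1 + 4.1961·e^(−0.42t) = 1.755, so e^(−0.42t) = 0.179922.
−0.42·t = ln(0.179922) = -1.7152, so t = 1.7152/0.42 = 4.0839.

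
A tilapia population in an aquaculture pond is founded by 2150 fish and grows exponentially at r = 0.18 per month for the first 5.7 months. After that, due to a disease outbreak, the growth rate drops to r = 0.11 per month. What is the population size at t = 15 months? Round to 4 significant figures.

16680 fish

Phase 1: N(5.7) = 2150·e^(0.18×5.7) = 2150·e^1.026 = 5998.25.
Phase 2 runs for 15 − 5.7 = 9.3 months at r = 0.11.
N(15) = 5998.25·e^(0.11×9.3) = 5998.25·e^1.023 = 16684.3.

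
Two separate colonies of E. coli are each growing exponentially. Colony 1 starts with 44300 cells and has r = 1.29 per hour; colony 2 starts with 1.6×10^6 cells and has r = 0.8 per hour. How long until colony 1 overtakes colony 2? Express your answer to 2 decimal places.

Set 44300·e^(1.29t) = 1.6×10^6·e^(0.8t).
e^((1.29 − 0.8)t) = 1.6×10^6/44300 → e^(0.49·t) = 36.117.
0.49·t = ln(36.117) = 3.5868, so t = 3.5868/0.49 = 7.3199.

7.32 hours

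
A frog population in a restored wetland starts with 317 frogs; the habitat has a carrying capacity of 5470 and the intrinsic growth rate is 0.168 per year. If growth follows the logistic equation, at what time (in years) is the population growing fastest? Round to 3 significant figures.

Logistic growth is fastest at N = K/2 = 2735.
A = (K − N₀)/N₀ = 16.256. Set K/(1 + A·e^(−rt)) = K/2 → A·e^(−rt) = 1.
e^(−0.168t) = 1/16.256 = 0.0615176, so t = ln(16.256)/0.168 = 2.7884/0.168 = 16.598.

16.6 years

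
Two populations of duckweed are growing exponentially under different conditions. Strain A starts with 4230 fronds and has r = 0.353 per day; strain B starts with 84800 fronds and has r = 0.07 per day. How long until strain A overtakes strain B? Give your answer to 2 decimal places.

Set 4230·e^(0.353t) = 84800·e^(0.07t).
e^((0.353 − 0.07)t) = 84800/4230 → e^(0.283·t) = 20.047.
0.283·t = ln(20.047) = 2.9981, so t = 2.9981/0.283 = 10.594.

10.59 days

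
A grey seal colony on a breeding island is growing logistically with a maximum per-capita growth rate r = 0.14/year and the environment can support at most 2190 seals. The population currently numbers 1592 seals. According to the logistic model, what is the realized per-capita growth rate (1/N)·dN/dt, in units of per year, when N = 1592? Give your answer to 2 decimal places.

0.04 per year

(1/N)·dN/dt = r(1 − N/K) = 0.14 × (1 − 1592/2190).
= 0.14 × 0.27306 = 0.038228.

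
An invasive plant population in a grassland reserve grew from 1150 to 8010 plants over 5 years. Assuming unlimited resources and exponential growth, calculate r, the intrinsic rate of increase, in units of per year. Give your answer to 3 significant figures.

From N(t) = N₀·e^(rt): e^(r·5) = 8010/1150 = 6.9652.
r·5 = ln(6.9652) = 1.9409, so r = 1.9409/5 = 0.38819.

0.388 per year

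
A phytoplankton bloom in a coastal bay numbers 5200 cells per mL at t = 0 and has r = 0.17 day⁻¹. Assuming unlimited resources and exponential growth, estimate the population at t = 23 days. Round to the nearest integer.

259475 cells per mL

N(t) = N₀·e^(rt) = 5200 × e^(0.17×23) = 5200 × e^3.91.
e^3.91 ≈ 49.899, so N ≈ 5200 × 49.899 = 259475.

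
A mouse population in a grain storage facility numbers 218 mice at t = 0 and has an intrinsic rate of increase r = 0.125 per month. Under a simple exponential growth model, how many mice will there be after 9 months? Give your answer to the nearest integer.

N(t) = N₀·e^(rt) = 218 × e^(0.125×9) = 218 × e^1.125.
e^1.125 ≈ 3.0802, so N ≈ 218 × 3.0802 = 671.487.

671 mice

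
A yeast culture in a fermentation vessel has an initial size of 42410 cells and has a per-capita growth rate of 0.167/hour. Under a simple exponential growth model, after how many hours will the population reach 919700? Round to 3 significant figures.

Set N₀·e^(rt) = 919700: e^(0.167·t) = 919700/42410 = 21.686.
0.167·t = ln(21.686) = 3.0767, so t = 3.0767/0.167 = 18.423.

18.4 hours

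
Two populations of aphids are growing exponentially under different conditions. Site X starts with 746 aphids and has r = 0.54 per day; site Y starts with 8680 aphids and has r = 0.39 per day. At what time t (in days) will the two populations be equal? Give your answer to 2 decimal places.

16.36 days

Set 746·e^(0.54t) = 8680·e^(0.39t).
e^((0.54 − 0.39)t) = 8680/746 → e^(0.15·t) = 11.635.
0.15·t = ln(11.635) = 2.4541, so t = 2.4541/0.15 = 16.36.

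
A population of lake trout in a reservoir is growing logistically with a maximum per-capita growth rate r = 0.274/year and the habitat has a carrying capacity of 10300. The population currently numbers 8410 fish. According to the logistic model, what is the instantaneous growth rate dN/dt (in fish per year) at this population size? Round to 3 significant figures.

423 fish per year

dN/dt = rN(1 − N/K) = 0.274 × 8410 × (1 − 8410/10300).
1 − 8410/10300 = 0.1835; dN/dt = 0.274 × 8410 × 0.1835 = 422.84.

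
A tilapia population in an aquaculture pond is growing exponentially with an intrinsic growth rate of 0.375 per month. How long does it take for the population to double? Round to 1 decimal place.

1.8 months

Doubling time t_d = ln(2)/r = 0.6931/0.375 = 1.8484.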